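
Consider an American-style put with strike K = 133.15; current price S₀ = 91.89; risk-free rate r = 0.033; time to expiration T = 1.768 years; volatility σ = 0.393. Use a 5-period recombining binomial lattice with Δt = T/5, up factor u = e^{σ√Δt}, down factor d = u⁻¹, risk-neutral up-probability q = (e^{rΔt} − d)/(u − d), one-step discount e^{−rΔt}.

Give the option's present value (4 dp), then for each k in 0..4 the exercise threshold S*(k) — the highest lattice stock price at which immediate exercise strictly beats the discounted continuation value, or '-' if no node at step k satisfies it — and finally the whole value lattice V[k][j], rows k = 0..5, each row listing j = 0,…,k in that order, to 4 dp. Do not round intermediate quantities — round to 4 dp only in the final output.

price = 45.8588
boundary = - 72.7404 57.5816 72.7404 91.8900
tree:
45.8588
60.4096 30.3865
75.5684 43.7882 15.8382
87.5682 60.4096 25.8980 4.7422
97.0673 75.5684 41.2600 8.9969 0.0000
104.5868 87.5682 60.4096 17.0692 0.0000 0.0000

Δt=0.35360, u=1.26326, d=0.79160, q=0.46673, disc=e^(-rΔt)=0.98840
k=5 terminal: V=max(K-S,0) → 104.5868 87.5682 60.4096 17.0692 0.0000 0.0000
k=4: j=0 S=36.0827 intr=97.0673 cont=95.5226 V=97.0673[EX]; j=1 S=57.5816 intr=75.5684 cont=74.0237 V=75.5684[EX]; j=2 S=91.8900 intr=41.2600 cont=39.7153 V=41.2600[EX]; j=3 S=146.6401 intr=0.0000 cont=8.9969 V=8.9969[hold]; j=4 S=234.0116 intr=0.0000 cont=0.0000 V=0.0000[hold]  S*(4)=91.8900
k=3: j=0 S=45.5818 intr=87.5682 cont=86.0235 V=87.5682[EX]; j=1 S=72.7404 intr=60.4096 cont=58.8649 V=60.4096[EX]; j=2 S=116.0808 intr=17.0692 cont=25.8980 V=25.8980[hold]; j=3 S=185.2444 intr=0.0000 cont=4.7422 V=4.7422[hold]  S*(3)=72.7404
k=2: j=0 S=57.5816 intr=75.5684 cont=74.0237 V=75.5684[EX]; j=1 S=91.8900 intr=41.2600 cont=43.7882 V=43.7882[hold]; j=2 S=146.6401 intr=0.0000 cont=15.8382 V=15.8382[hold]  S*(2)=57.5816
k=1: j=0 S=72.7404 intr=60.4096 cont=60.0312 V=60.4096[EX]; j=1 S=116.0808 intr=17.0692 cont=30.3865 V=30.3865[hold]  S*(1)=72.7404
k=0: j=0 S=91.8900 intr=41.2600 cont=45.8588 V=45.8588[hold]  S*(0)=-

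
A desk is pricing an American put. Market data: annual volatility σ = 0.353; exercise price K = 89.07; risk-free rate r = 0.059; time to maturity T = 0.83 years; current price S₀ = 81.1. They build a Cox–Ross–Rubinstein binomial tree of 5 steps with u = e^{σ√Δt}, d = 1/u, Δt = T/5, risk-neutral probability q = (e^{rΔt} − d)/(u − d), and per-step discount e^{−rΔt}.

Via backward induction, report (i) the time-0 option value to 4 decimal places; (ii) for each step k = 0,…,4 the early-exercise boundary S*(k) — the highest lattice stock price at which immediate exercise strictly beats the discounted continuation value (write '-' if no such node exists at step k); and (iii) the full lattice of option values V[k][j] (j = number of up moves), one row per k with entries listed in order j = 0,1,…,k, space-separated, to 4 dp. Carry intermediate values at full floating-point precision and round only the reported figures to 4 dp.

Δt=0.16600, u=1.15468, d=0.86604, q=0.49820, disc=e^(-rΔt)=0.99025
k=5 terminal: V=max(K-S,0) → 49.5595 36.3912 18.8341 0.0000 0.0000 0.0000
k=4: j=0 S=45.6220 intr=43.4480 cont=42.5799 V=43.4480[EX]; j=1 S=60.8272 intr=28.2428 cont=27.3747 V=28.2428[EX]; j=2 S=81.1000 intr=7.9700 cont=9.3587 V=9.3587[hold]; j=3 S=108.1295 intr=0.0000 cont=0.0000 V=0.0000[hold]; j=4 S=144.1675 intr=0.0000 cont=0.0000 V=0.0000[hold]  S*(4)=60.8272
k=3: j=0 S=52.6788 intr=36.3912 cont=35.5231 V=36.3912[EX]; j=1 S=70.2359 intr=18.8341 cont=18.6511 V=18.8341[EX]; j=2 S=93.6445 intr=0.0000 cont=4.6504 V=4.6504[hold]; j=3 S=124.8549 intr=0.0000 cont=0.0000 V=0.0000[hold]  S*(3)=70.2359
k=2: j=0 S=60.8272 intr=28.2428 cont=27.3747 V=28.2428[EX]; j=1 S=81.1000 intr=7.9700 cont=11.6530 V=11.6530[hold]; j=2 S=108.1295 intr=0.0000 cont=2.3108 V=2.3108[hold]  S*(2)=60.8272
k=1: j=0 S=70.2359 intr=18.8341 cont=19.7830 V=19.7830[hold]; j=1 S=93.6445 intr=0.0000 cont=6.9305 V=6.9305[hold]  S*(1)=-
k=0: j=0 S=81.1000 intr=7.9700 cont=13.2494 V=13.2494[hold]  S*(0)=-

price = 13.2494
boundary = - - 60.8272 70.2359 60.8272
tree:
13.2494
19.7830 6.9305
28.2428 11.6530 2.3108
36.3912 18.8341 4.6504 0.0000
43.4480 28.2428 9.3587 0.0000 0.0000
49.5595 36.3912 18.8341 0.0000 0.0000 0.0000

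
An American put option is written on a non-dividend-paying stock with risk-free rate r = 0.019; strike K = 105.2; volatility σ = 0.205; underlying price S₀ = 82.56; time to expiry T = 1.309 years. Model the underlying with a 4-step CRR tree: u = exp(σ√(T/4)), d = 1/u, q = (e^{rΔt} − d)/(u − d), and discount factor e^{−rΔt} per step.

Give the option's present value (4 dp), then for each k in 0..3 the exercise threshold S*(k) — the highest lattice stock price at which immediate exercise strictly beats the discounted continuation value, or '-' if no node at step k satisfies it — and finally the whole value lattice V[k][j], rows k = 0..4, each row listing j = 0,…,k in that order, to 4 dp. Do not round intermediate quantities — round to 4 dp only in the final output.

params: Δt=0.32725 u=1.12443 d=0.88934 q=0.49725 e^(-rΔt)=0.99380
t_4 payoffs: 53.5527 39.9007 22.6400 0.8168 0.0000
t_3: node(3,0) S=58.0735 payoff=47.1265 vs cont=46.4744 → 47.1265 [stop]  node(3,1) S=73.4242 payoff=31.7758 vs cont=31.1237 → 31.7758 [stop]  node(3,2) S=92.8325 payoff=12.3675 vs cont=11.7154 → 12.3675 [stop]  node(3,3) S=117.3711 payoff=0.0000 vs cont=0.4081 → 0.4081 [wait]  ⇒ S*(3)=92.8325
t_2: node(2,0) S=65.2993 payoff=39.9007 vs cont=39.2486 → 39.9007 [stop]  node(2,1) S=82.5600 payoff=22.6400 vs cont=21.9879 → 22.6400 [stop]  node(2,2) S=104.3832 payoff=0.8168 vs cont=6.3809 → 6.3809 [wait]  ⇒ S*(2)=82.5600
t_1: node(1,0) S=73.4242 payoff=31.7758 vs cont=31.1237 → 31.7758 [stop]  node(1,1) S=92.8325 payoff=12.3675 vs cont=14.4650 → 14.4650 [wait]  ⇒ S*(1)=73.4242
t_0: node(0,0) S=82.5600 payoff=22.6400 vs cont=23.0244 → 23.0244 [wait]  ⇒ S*(0)=-

price = 23.0244
boundary = - 73.4242 82.5600 92.8325
tree:
23.0244
31.7758 14.4650
39.9007 22.6400 6.3809
47.1265 31.7758 12.3675 0.4081
53.5527 39.9007 22.6400 0.8168 0.0000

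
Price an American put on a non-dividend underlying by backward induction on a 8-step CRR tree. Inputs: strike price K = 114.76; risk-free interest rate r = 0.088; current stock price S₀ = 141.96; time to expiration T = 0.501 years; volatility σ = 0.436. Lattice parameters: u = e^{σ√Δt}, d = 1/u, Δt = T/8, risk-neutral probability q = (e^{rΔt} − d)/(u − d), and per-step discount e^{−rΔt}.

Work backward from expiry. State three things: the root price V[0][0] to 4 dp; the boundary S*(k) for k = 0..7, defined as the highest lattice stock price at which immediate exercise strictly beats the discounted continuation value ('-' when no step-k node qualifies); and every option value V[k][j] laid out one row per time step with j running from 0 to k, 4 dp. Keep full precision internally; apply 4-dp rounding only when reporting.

Δt=0.06263  u=1.11528  d=0.89663  q=0.49802  discount=0.99450
step 8 (expiry): payoffs max(K−S,0) = 55.4562 40.9945 23.0061 0.6312 0.0000 0.0000 0.0000 0.0000 0.0000
step 7: (k=7,j=0): S=66.1406, (K−S)⁺=48.6194, hold=47.9887 ⇒ V=48.6194 exercise | (k=7,j=1): S=82.2695, (K−S)⁺=32.4905, hold=31.8598 ⇒ V=32.4905 exercise | (k=7,j=2): S=102.3316, (K−S)⁺=12.4284, hold=11.7977 ⇒ V=12.4284 exercise | (k=7,j=3): S=127.2860, (K−S)⁺=0.0000, hold=0.3151 ⇒ V=0.3151 continue | (k=7,j=4): S=158.3257, (K−S)⁺=0.0000, hold=0.0000 ⇒ V=0.0000 continue | (k=7,j=5): S=196.9347, (K−S)⁺=0.0000, hold=0.0000 ⇒ V=0.0000 continue | (k=7,j=6): S=244.9588, (K−S)⁺=0.0000, hold=0.0000 ⇒ V=0.0000 continue | (k=7,j=7): S=304.6940, (K−S)⁺=0.0000, hold=0.0000 ⇒ V=0.0000 continue  boundary S*=102.3316
step 6: (k=6,j=0): S=73.7655, (K−S)⁺=40.9945, hold=40.3638 ⇒ V=40.9945 exercise | (k=6,j=1): S=91.7539, (K−S)⁺=23.0061, hold=22.3754 ⇒ V=23.0061 exercise | (k=6,j=2): S=114.1288, (K−S)⁺=0.6312, hold=6.3605 ⇒ V=6.3605 continue | (k=6,j=3): S=141.9600, (K−S)⁺=0.0000, hold=0.1573 ⇒ V=0.1573 continue | (k=6,j=4): S=176.5781, (K−S)⁺=0.0000, hold=0.0000 ⇒ V=0.0000 continue | (k=6,j=5): S=219.6381, (K−S)⁺=0.0000, hold=0.0000 ⇒ V=0.0000 continue | (k=6,j=6): S=273.1986, (K−S)⁺=0.0000, hold=0.0000 ⇒ V=0.0000 continue  boundary S*=91.7539
step 5: (k=5,j=0): S=82.2695, (K−S)⁺=32.4905, hold=31.8598 ⇒ V=32.4905 exercise | (k=5,j=1): S=102.3316, (K−S)⁺=12.4284, hold=14.6354 ⇒ V=14.6354 continue | (k=5,j=2): S=127.2860, (K−S)⁺=0.0000, hold=3.2532 ⇒ V=3.2532 continue | (k=5,j=3): S=158.3257, (K−S)⁺=0.0000, hold=0.0785 ⇒ V=0.0785 continue | (k=5,j=4): S=196.9347, (K−S)⁺=0.0000, hold=0.0000 ⇒ V=0.0000 continue | (k=5,j=5): S=244.9588, (K−S)⁺=0.0000, hold=0.0000 ⇒ V=0.0000 continue  boundary S*=82.2695
step 4: (k=4,j=0): S=91.7539, (K−S)⁺=23.0061, hold=23.4685 ⇒ V=23.4685 continue | (k=4,j=1): S=114.1288, (K−S)⁺=0.6312, hold=8.9175 ⇒ V=8.9175 continue | (k=4,j=2): S=141.9600, (K−S)⁺=0.0000, hold=1.6630 ⇒ V=1.6630 continue | (k=4,j=3): S=176.5781, (K−S)⁺=0.0000, hold=0.0392 ⇒ V=0.0392 continue | (k=4,j=4): S=219.6381, (K−S)⁺=0.0000, hold=0.0000 ⇒ V=0.0000 continue  boundary S*=-
step 3: (k=3,j=0): S=102.3316, (K−S)⁺=12.4284, hold=16.1326 ⇒ V=16.1326 continue | (k=3,j=1): S=127.2860, (K−S)⁺=0.0000, hold=5.2754 ⇒ V=5.2754 continue | (k=3,j=2): S=158.3257, (K−S)⁺=0.0000, hold=0.8496 ⇒ V=0.8496 continue | (k=3,j=3): S=196.9347, (K−S)⁺=0.0000, hold=0.0196 ⇒ V=0.0196 continue  boundary S*=-
step 2: (k=2,j=0): S=114.1288, (K−S)⁺=0.6312, hold=10.6665 ⇒ V=10.6665 continue | (k=2,j=1): S=141.9600, (K−S)⁺=0.0000, hold=3.0544 ⇒ V=3.0544 continue | (k=2,j=2): S=176.5781, (K−S)⁺=0.0000, hold=0.4338 ⇒ V=0.4338 continue  boundary S*=-
step 1: (k=1,j=0): S=127.2860, (K−S)⁺=0.0000, hold=6.8377 ⇒ V=6.8377 continue | (k=1,j=1): S=158.3257, (K−S)⁺=0.0000, hold=1.7397 ⇒ V=1.7397 continue  boundary S*=-
step 0: (k=0,j=0): S=141.9600, (K−S)⁺=0.0000, hold=4.2751 ⇒ V=4.2751 continue  boundary S*=-

price = 4.2751
boundary = - - - - - 82.2695 91.7539 102.3316
tree:
4.2751
6.8377 1.7397
10.6665 3.0544 0.4338
16.1326 5.2754 0.8496 0.0196
23.4685 8.9175 1.6630 0.0392 0.0000
32.4905 14.6354 3.2532 0.0785 0.0000 0.0000
40.9945 23.0061 6.3605 0.1573 0.0000 0.0000 0.0000
48.6194 32.4905 12.4284 0.3151 0.0000 0.0000 0.0000 0.0000
55.4562 40.9945 23.0061 0.6312 0.0000 0.0000 0.0000 0.0000 0.0000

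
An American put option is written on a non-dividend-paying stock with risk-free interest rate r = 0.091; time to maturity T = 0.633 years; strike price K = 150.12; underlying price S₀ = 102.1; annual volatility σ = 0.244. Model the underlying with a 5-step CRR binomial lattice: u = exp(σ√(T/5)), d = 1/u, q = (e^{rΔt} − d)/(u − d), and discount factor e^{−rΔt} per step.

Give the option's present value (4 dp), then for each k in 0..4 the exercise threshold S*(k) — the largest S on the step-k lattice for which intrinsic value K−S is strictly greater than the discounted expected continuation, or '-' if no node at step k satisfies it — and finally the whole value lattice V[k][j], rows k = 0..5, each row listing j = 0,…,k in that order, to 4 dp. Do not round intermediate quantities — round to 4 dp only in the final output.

price = 48.0200
boundary = 102.1000 111.3602 121.4603 132.4764 121.4603
tree:
48.0200
56.5102 38.7598
64.2943 48.0200 28.6597
71.4312 56.5102 38.7598 17.6436
77.9746 64.2943 48.0200 28.6597 7.9366
83.9739 71.4312 56.5102 38.7598 17.6436 0.0000

params: Δt=0.12660 u=1.09070 d=0.91684 q=0.54496 e^(-rΔt)=0.98855
t_5 payoffs: 83.9739 71.4312 56.5102 38.7598 17.6436 0.0000
t_4: node(4,0) S=72.1454 payoff=77.9746 vs cont=76.2551 → 77.9746 [stop]  node(4,1) S=85.8257 payoff=64.2943 vs cont=62.5748 → 64.2943 [stop]  node(4,2) S=102.1000 payoff=48.0200 vs cont=46.3005 → 48.0200 [stop]  node(4,3) S=121.4603 payoff=28.6597 vs cont=26.9401 → 28.6597 [stop]  node(4,4) S=144.4917 payoff=5.6283 vs cont=7.9366 → 7.9366 [wait]  ⇒ S*(4)=121.4603
t_3: node(3,0) S=78.6888 payoff=71.4312 vs cont=69.7117 → 71.4312 [stop]  node(3,1) S=93.6098 payoff=56.5102 vs cont=54.7906 → 56.5102 [stop]  node(3,2) S=111.3602 payoff=38.7598 vs cont=37.0402 → 38.7598 [stop]  node(3,3) S=132.4764 payoff=17.6436 vs cont=17.1675 → 17.6436 [stop]  ⇒ S*(3)=132.4764
t_2: node(2,0) S=85.8257 payoff=64.2943 vs cont=62.5748 → 64.2943 [stop]  node(2,1) S=102.1000 payoff=48.0200 vs cont=46.3005 → 48.0200 [stop]  node(2,2) S=121.4603 payoff=28.6597 vs cont=26.9401 → 28.6597 [stop]  ⇒ S*(2)=121.4603
t_1: node(1,0) S=93.6098 payoff=56.5102 vs cont=54.7906 → 56.5102 [stop]  node(1,1) S=111.3602 payoff=38.7598 vs cont=37.0402 → 38.7598 [stop]  ⇒ S*(1)=111.3602
t_0: node(0,0) S=102.1000 payoff=48.0200 vs cont=46.3005 → 48.0200 [stop]  ⇒ S*(0)=102.1000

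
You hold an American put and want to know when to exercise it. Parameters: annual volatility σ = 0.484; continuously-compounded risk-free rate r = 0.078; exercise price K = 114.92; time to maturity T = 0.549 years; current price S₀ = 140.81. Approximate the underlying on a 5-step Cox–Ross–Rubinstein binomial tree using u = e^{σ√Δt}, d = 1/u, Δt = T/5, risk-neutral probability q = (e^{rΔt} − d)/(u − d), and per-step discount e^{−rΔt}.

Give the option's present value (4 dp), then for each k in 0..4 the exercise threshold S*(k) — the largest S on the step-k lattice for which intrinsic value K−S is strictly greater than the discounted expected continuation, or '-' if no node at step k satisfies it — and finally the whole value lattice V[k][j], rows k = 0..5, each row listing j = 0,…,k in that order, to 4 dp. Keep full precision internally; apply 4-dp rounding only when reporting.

price = 6.3845
boundary = - - - 87.0320 74.1357
tree:
6.3845
10.7711 1.8709
17.6786 3.6762 0.0000
27.8880 7.2233 0.0000 0.0000
40.7843 14.1931 0.0000 0.0000 0.0000
51.7697 27.8880 0.0000 0.0000 0.0000 0.0000

Δt=0.10980  u=1.17396  d=0.85182  q=0.48669  discount=0.99147
step 5 (expiry): payoffs max(K−S,0) = 51.7697 27.8880 0.0000 0.0000 0.0000 0.0000
step 4: (k=4,j=0): S=74.1357, (K−S)⁺=40.7843, hold=39.8043 ⇒ V=40.7843 exercise | (k=4,j=1): S=102.1716, (K−S)⁺=12.7484, hold=14.1931 ⇒ V=14.1931 continue | (k=4,j=2): S=140.8100, (K−S)⁺=0.0000, hold=0.0000 ⇒ V=0.0000 continue | (k=4,j=3): S=194.0603, (K−S)⁺=0.0000, hold=0.0000 ⇒ V=0.0000 continue | (k=4,j=4): S=267.4482, (K−S)⁺=0.0000, hold=0.0000 ⇒ V=0.0000 continue  boundary S*=74.1357
step 3: (k=3,j=0): S=87.0320, (K−S)⁺=27.8880, hold=27.6051 ⇒ V=27.8880 exercise | (k=3,j=1): S=119.9449, (K−S)⁺=0.0000, hold=7.2233 ⇒ V=7.2233 continue | (k=3,j=2): S=165.3046, (K−S)⁺=0.0000, hold=0.0000 ⇒ V=0.0000 continue | (k=3,j=3): S=227.8181, (K−S)⁺=0.0000, hold=0.0000 ⇒ V=0.0000 continue  boundary S*=87.0320
step 2: (k=2,j=0): S=102.1716, (K−S)⁺=12.7484, hold=17.6786 ⇒ V=17.6786 continue | (k=2,j=1): S=140.8100, (K−S)⁺=0.0000, hold=3.6762 ⇒ V=3.6762 continue | (k=2,j=2): S=194.0603, (K−S)⁺=0.0000, hold=0.0000 ⇒ V=0.0000 continue  boundary S*=-
step 1: (k=1,j=0): S=119.9449, (K−S)⁺=0.0000, hold=10.7711 ⇒ V=10.7711 continue | (k=1,j=1): S=165.3046, (K−S)⁺=0.0000, hold=1.8709 ⇒ V=1.8709 continue  boundary S*=-
step 0: (k=0,j=0): S=140.8100, (K−S)⁺=0.0000, hold=6.3845 ⇒ V=6.3845 continue  boundary S*=-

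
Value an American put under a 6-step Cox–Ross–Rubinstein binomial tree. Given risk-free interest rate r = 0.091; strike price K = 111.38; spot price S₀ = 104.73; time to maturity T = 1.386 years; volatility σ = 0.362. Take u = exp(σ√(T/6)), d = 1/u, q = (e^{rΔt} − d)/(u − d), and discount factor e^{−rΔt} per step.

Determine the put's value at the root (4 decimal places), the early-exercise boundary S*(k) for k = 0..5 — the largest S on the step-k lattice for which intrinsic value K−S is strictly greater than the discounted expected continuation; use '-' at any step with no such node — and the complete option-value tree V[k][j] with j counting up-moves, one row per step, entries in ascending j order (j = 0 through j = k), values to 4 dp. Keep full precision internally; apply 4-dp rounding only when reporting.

Δt=0.23100, u=1.19004, d=0.84031, q=0.51736, disc=e^(-rΔt)=0.97920
k=6 terminal: V=max(K-S,0) → 74.5074 59.1613 37.4282 6.6500 0.0000 0.0000 0.0000
k=5: j=0 S=43.8798 intr=67.5002 cont=65.1833 V=67.5002[EX]; j=1 S=62.1423 intr=49.2377 cont=46.9208 V=49.2377[EX]; j=2 S=88.0055 intr=23.3745 cont=21.0576 V=23.3745[EX]; j=3 S=124.6328 intr=0.0000 cont=3.1428 V=3.1428[hold]; j=4 S=176.5041 intr=0.0000 cont=0.0000 V=0.0000[hold]; j=5 S=249.9638 intr=0.0000 cont=0.0000 V=0.0000[hold]  S*(5)=88.0055
k=4: j=0 S=52.2187 intr=59.1613 cont=56.8444 V=59.1613[EX]; j=1 S=73.9518 intr=37.4282 cont=35.1113 V=37.4282[EX]; j=2 S=104.7300 intr=6.6500 cont=12.6390 V=12.6390[hold]; j=3 S=148.3179 intr=0.0000 cont=1.4853 V=1.4853[hold]; j=4 S=210.0467 intr=0.0000 cont=0.0000 V=0.0000[hold]  S*(4)=73.9518
k=3: j=0 S=62.1423 intr=49.2377 cont=46.9208 V=49.2377[EX]; j=1 S=88.0055 intr=23.3745 cont=24.0916 V=24.0916[hold]; j=2 S=124.6328 intr=0.0000 cont=6.7257 V=6.7257[hold]; j=3 S=176.5041 intr=0.0000 cont=0.7020 V=0.7020[hold]  S*(3)=62.1423
k=2: j=0 S=73.9518 intr=37.4282 cont=35.4746 V=37.4282[EX]; j=1 S=104.7300 intr=6.6500 cont=14.7930 V=14.7930[hold]; j=2 S=148.3179 intr=0.0000 cont=3.5342 V=3.5342[hold]  S*(2)=73.9518
k=1: j=0 S=88.0055 intr=23.3745 cont=25.1828 V=25.1828[hold]; j=1 S=124.6328 intr=0.0000 cont=8.7817 V=8.7817[hold]  S*(1)=-
k=0: j=0 S=104.7300 intr=6.6500 cont=16.3502 V=16.3502[hold]  S*(0)=-

price = 16.3502
boundary = - - 73.9518 62.1423 73.9518 88.0055
tree:
16.3502
25.1828 8.7817
37.4282 14.7930 3.5342
49.2377 24.0916 6.7257 0.7020
59.1613 37.4282 12.6390 1.4853 0.0000
67.5002 49.2377 23.3745 3.1428 0.0000 0.0000
74.5074 59.1613 37.4282 6.6500 0.0000 0.0000 0.0000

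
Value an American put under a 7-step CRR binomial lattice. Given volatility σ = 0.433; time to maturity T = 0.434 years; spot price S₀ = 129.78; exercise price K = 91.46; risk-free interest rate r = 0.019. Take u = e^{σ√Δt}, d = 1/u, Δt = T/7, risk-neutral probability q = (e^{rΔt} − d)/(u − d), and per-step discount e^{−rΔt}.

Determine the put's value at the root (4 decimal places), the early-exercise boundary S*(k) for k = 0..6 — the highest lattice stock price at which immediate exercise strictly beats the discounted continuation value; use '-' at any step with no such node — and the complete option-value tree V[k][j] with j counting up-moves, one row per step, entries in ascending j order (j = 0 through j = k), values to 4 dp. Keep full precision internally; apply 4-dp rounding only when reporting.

Δt=0.06200, u=1.11384, d=0.89779, q=0.47853, disc=e^(-rΔt)=0.99882
k=7 terminal: V=max(K-S,0) → 30.4445 15.7614 0.0000 0.0000 0.0000 0.0000 0.0000 0.0000
k=6: j=0 S=67.9617 intr=23.4983 cont=23.3906 V=23.4983[EX]; j=1 S=84.3164 intr=7.1436 cont=8.2094 V=8.2094[hold]; j=2 S=104.6068 intr=0.0000 cont=0.0000 V=0.0000[hold]; j=3 S=129.7800 intr=0.0000 cont=0.0000 V=0.0000[hold]; j=4 S=161.0110 intr=0.0000 cont=0.0000 V=0.0000[hold]; j=5 S=199.7577 intr=0.0000 cont=0.0000 V=0.0000[hold]; j=6 S=247.8286 intr=0.0000 cont=0.0000 V=0.0000[hold]  S*(6)=67.9617
k=5: j=0 S=75.6986 intr=15.7614 cont=16.1631 V=16.1631[hold]; j=1 S=93.9152 intr=0.0000 cont=4.2760 V=4.2760[hold]; j=2 S=116.5155 intr=0.0000 cont=0.0000 V=0.0000[hold]; j=3 S=144.5545 intr=0.0000 cont=0.0000 V=0.0000[hold]; j=4 S=179.3410 intr=0.0000 cont=0.0000 V=0.0000[hold]; j=5 S=222.4987 intr=0.0000 cont=0.0000 V=0.0000[hold]  S*(5)=-
k=4: j=0 S=84.3164 intr=7.1436 cont=10.4625 V=10.4625[hold]; j=1 S=104.6068 intr=0.0000 cont=2.2272 V=2.2272[hold]; j=2 S=129.7800 intr=0.0000 cont=0.0000 V=0.0000[hold]; j=3 S=161.0110 intr=0.0000 cont=0.0000 V=0.0000[hold]; j=4 S=199.7577 intr=0.0000 cont=0.0000 V=0.0000[hold]  S*(4)=-
k=3: j=0 S=93.9152 intr=0.0000 cont=6.5140 V=6.5140[hold]; j=1 S=116.5155 intr=0.0000 cont=1.1600 V=1.1600[hold]; j=2 S=144.5545 intr=0.0000 cont=0.0000 V=0.0000[hold]; j=3 S=179.3410 intr=0.0000 cont=0.0000 V=0.0000[hold]  S*(3)=-
k=2: j=0 S=104.6068 intr=0.0000 cont=3.9473 V=3.9473[hold]; j=1 S=129.7800 intr=0.0000 cont=0.6042 V=0.6042[hold]; j=2 S=161.0110 intr=0.0000 cont=0.0000 V=0.0000[hold]  S*(2)=-
k=1: j=0 S=116.5155 intr=0.0000 cont=2.3448 V=2.3448[hold]; j=1 S=144.5545 intr=0.0000 cont=0.3147 V=0.3147[hold]  S*(1)=-
k=0: j=0 S=129.7800 intr=0.0000 cont=1.3717 V=1.3717[hold]  S*(0)=-

price = 1.3717
boundary = - - - - - - 67.9617
tree:
1.3717
2.3448 0.3147
3.9473 0.6042 0.0000
6.5140 1.1600 0.0000 0.0000
10.4625 2.2272 0.0000 0.0000 0.0000
16.1631 4.2760 0.0000 0.0000 0.0000 0.0000
23.4983 8.2094 0.0000 0.0000 0.0000 0.0000 0.0000
30.4445 15.7614 0.0000 0.0000 0.0000 0.0000 0.0000 0.0000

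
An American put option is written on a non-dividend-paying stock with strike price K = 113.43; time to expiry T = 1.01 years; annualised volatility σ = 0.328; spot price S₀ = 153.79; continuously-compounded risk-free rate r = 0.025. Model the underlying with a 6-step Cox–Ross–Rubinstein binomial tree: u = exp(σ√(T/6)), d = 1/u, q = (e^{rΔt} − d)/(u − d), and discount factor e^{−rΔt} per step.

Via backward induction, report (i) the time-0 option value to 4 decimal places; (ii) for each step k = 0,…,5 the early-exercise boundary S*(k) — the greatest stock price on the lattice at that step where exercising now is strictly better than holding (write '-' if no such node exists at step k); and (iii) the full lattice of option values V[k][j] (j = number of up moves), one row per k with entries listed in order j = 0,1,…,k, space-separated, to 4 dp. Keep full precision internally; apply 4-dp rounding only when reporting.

params: Δt=0.16833 u=1.14405 d=0.87409 q=0.48203 e^(-rΔt)=0.99580
t_6 payoffs: 44.8399 23.6561 0.0000 0.0000 0.0000 0.0000 0.0000
t_5: node(5,0) S=78.4704 payoff=34.9596 vs cont=34.4832 → 34.9596 [stop]  node(5,1) S=102.7058 payoff=10.7242 vs cont=12.2017 → 12.2017 [wait]  node(5,2) S=134.4261 payoff=0.0000 vs cont=0.0000 → 0.0000 [wait]  node(5,3) S=175.9432 payoff=0.0000 vs cont=0.0000 → 0.0000 [wait]  node(5,4) S=230.2828 payoff=0.0000 vs cont=0.0000 → 0.0000 [wait]  node(5,5) S=301.4049 payoff=0.0000 vs cont=0.0000 → 0.0000 [wait]  ⇒ S*(5)=78.4704
t_4: node(4,0) S=89.7739 payoff=23.6561 vs cont=23.8889 → 23.8889 [wait]  node(4,1) S=117.5004 payoff=0.0000 vs cont=6.2936 → 6.2936 [wait]  node(4,2) S=153.7900 payoff=0.0000 vs cont=0.0000 → 0.0000 [wait]  node(4,3) S=201.2876 payoff=0.0000 vs cont=0.0000 → 0.0000 [wait]  node(4,4) S=263.4546 payoff=0.0000 vs cont=0.0000 → 0.0000 [wait]  ⇒ S*(4)=-
t_3: node(3,0) S=102.7058 payoff=10.7242 vs cont=15.3427 → 15.3427 [wait]  node(3,1) S=134.4261 payoff=0.0000 vs cont=3.2462 → 3.2462 [wait]  node(3,2) S=175.9432 payoff=0.0000 vs cont=0.0000 → 0.0000 [wait]  node(3,3) S=230.2828 payoff=0.0000 vs cont=0.0000 → 0.0000 [wait]  ⇒ S*(3)=-
t_2: node(2,0) S=117.5004 payoff=0.0000 vs cont=9.4719 → 9.4719 [wait]  node(2,1) S=153.7900 payoff=0.0000 vs cont=1.6744 → 1.6744 [wait]  node(2,2) S=201.2876 payoff=0.0000 vs cont=0.0000 → 0.0000 [wait]  ⇒ S*(2)=-
t_1: node(1,0) S=134.4261 payoff=0.0000 vs cont=5.6893 → 5.6893 [wait]  node(1,1) S=175.9432 payoff=0.0000 vs cont=0.8636 → 0.8636 [wait]  ⇒ S*(1)=-
t_0: node(0,0) S=153.7900 payoff=0.0000 vs cont=3.3491 → 3.3491 [wait]  ⇒ S*(0)=-

price = 3.3491
boundary = - - - - - 78.4704
tree:
3.3491
5.6893 0.8636
9.4719 1.6744 0.0000
15.3427 3.2462 0.0000 0.0000
23.8889 6.2936 0.0000 0.0000 0.0000
34.9596 12.2017 0.0000 0.0000 0.0000 0.0000
44.8399 23.6561 0.0000 0.0000 0.0000 0.0000 0.0000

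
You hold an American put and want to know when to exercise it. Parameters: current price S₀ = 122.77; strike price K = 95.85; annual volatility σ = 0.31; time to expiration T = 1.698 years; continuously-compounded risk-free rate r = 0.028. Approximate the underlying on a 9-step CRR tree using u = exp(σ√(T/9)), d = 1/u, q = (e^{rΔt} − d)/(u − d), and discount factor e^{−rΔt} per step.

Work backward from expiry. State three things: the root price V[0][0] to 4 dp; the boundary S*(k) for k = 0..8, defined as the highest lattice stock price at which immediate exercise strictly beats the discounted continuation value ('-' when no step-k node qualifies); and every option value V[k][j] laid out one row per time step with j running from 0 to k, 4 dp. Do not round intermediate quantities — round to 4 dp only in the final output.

price = 6.1587
boundary = - - - - - 62.6183 54.7297 62.6183 71.6440
tree:
6.1587
9.1472 3.0652
13.2515 4.9059 1.1517
18.6495 7.6869 2.0181 0.2480
25.3787 11.7358 3.4885 0.4850 0.0000
33.2317 17.3499 5.9261 0.9485 0.0000 0.0000
41.1203 24.6329 9.8362 1.8552 0.0000 0.0000 0.0000
48.0151 33.2317 15.8071 3.6284 0.0000 0.0000 0.0000 0.0000
54.0413 41.1203 24.2060 7.0965 0.0000 0.0000 0.0000 0.0000 0.0000
59.3083 48.0151 33.2317 13.8795 0.0000 0.0000 0.0000 0.0000 0.0000 0.0000

params: Δt=0.18867 u=1.14414 d=0.87402 q=0.48600 e^(-rΔt)=0.99473
t_9 payoffs: 59.3083 48.0151 33.2317 13.8795 0.0000 0.0000 0.0000 0.0000 0.0000 0.0000
t_8: node(8,0) S=41.8087 payoff=54.0413 vs cont=53.5363 → 54.0413 [stop]  node(8,1) S=54.7297 payoff=41.1203 vs cont=40.6153 → 41.1203 [stop]  node(8,2) S=71.6440 payoff=24.2060 vs cont=23.7010 → 24.2060 [stop]  node(8,3) S=93.7856 payoff=2.0644 vs cont=7.0965 → 7.0965 [wait]  node(8,4) S=122.7700 payoff=0.0000 vs cont=0.0000 → 0.0000 [wait]  node(8,5) S=160.7121 payoff=0.0000 vs cont=0.0000 → 0.0000 [wait]  node(8,6) S=210.3802 payoff=0.0000 vs cont=0.0000 → 0.0000 [wait]  node(8,7) S=275.3982 payoff=0.0000 vs cont=0.0000 → 0.0000 [wait]  node(8,8) S=360.5101 payoff=0.0000 vs cont=0.0000 → 0.0000 [wait]  ⇒ S*(8)=71.6440
t_7: node(7,0) S=47.8349 payoff=48.0151 vs cont=47.5101 → 48.0151 [stop]  node(7,1) S=62.6183 payoff=33.2317 vs cont=32.7267 → 33.2317 [stop]  node(7,2) S=81.9705 payoff=13.8795 vs cont=15.8071 → 15.8071 [wait]  node(7,3) S=107.3036 payoff=0.0000 vs cont=3.6284 → 3.6284 [wait]  node(7,4) S=140.4657 payoff=0.0000 vs cont=0.0000 → 0.0000 [wait]  node(7,5) S=183.8767 payoff=0.0000 vs cont=0.0000 → 0.0000 [wait]  node(7,6) S=240.7038 payoff=0.0000 vs cont=0.0000 → 0.0000 [wait]  node(7,7) S=315.0934 payoff=0.0000 vs cont=0.0000 → 0.0000 [wait]  ⇒ S*(7)=62.6183
t_6: node(6,0) S=54.7297 payoff=41.1203 vs cont=40.6153 → 41.1203 [stop]  node(6,1) S=71.6440 payoff=24.2060 vs cont=24.6329 → 24.6329 [wait]  node(6,2) S=93.7856 payoff=2.0644 vs cont=9.8362 → 9.8362 [wait]  node(6,3) S=122.7700 payoff=0.0000 vs cont=1.8552 → 1.8552 [wait]  node(6,4) S=160.7121 payoff=0.0000 vs cont=0.0000 → 0.0000 [wait]  node(6,5) S=210.3802 payoff=0.0000 vs cont=0.0000 → 0.0000 [wait]  node(6,6) S=275.3982 payoff=0.0000 vs cont=0.0000 → 0.0000 [wait]  ⇒ S*(6)=54.7297
t_5: node(5,0) S=62.6183 payoff=33.2317 vs cont=32.9330 → 33.2317 [stop]  node(5,1) S=81.9705 payoff=13.8795 vs cont=17.3499 → 17.3499 [wait]  node(5,2) S=107.3036 payoff=0.0000 vs cont=5.9261 → 5.9261 [wait]  node(5,3) S=140.4657 payoff=0.0000 vs cont=0.9485 → 0.9485 [wait]  node(5,4) S=183.8767 payoff=0.0000 vs cont=0.0000 → 0.0000 [wait]  node(5,5) S=240.7038 payoff=0.0000 vs cont=0.0000 → 0.0000 [wait]  ⇒ S*(5)=62.6183
t_4: node(4,0) S=71.6440 payoff=24.2060 vs cont=25.3787 → 25.3787 [wait]  node(4,1) S=93.7856 payoff=2.0644 vs cont=11.7358 → 11.7358 [wait]  node(4,2) S=122.7700 payoff=0.0000 vs cont=3.4885 → 3.4885 [wait]  node(4,3) S=160.7121 payoff=0.0000 vs cont=0.4850 → 0.4850 [wait]  node(4,4) S=210.3802 payoff=0.0000 vs cont=0.0000 → 0.0000 [wait]  ⇒ S*(4)=-
t_3: node(3,0) S=81.9705 payoff=13.8795 vs cont=18.6495 → 18.6495 [wait]  node(3,1) S=107.3036 payoff=0.0000 vs cont=7.6869 → 7.6869 [wait]  node(3,2) S=140.4657 payoff=0.0000 vs cont=2.0181 → 2.0181 [wait]  node(3,3) S=183.8767 payoff=0.0000 vs cont=0.2480 → 0.2480 [wait]  ⇒ S*(3)=-
t_2: node(2,0) S=93.7856 payoff=2.0644 vs cont=13.2515 → 13.2515 [wait]  node(2,1) S=122.7700 payoff=0.0000 vs cont=4.9059 → 4.9059 [wait]  node(2,2) S=160.7121 payoff=0.0000 vs cont=1.1517 → 1.1517 [wait]  ⇒ S*(2)=-
t_1: node(1,0) S=107.3036 payoff=0.0000 vs cont=9.1472 → 9.1472 [wait]  node(1,1) S=140.4657 payoff=0.0000 vs cont=3.0652 → 3.0652 [wait]  ⇒ S*(1)=-
t_0: node(0,0) S=122.7700 payoff=0.0000 vs cont=6.1587 → 6.1587 [wait]  ⇒ S*(0)=-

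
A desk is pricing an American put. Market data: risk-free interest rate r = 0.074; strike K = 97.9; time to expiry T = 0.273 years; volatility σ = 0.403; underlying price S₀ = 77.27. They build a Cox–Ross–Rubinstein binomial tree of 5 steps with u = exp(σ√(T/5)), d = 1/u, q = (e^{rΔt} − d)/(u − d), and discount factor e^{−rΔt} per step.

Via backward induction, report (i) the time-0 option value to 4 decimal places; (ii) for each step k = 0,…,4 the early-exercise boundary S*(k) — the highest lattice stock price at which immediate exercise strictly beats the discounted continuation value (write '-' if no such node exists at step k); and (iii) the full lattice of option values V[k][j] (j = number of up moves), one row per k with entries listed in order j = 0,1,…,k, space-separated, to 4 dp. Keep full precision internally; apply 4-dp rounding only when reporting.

Δt=0.05460, u=1.09874, d=0.91013, q=0.49794, disc=e^(-rΔt)=0.99597
k=5 terminal: V=max(K-S,0) → 49.6465 39.6466 27.5742 13.0001 0.0000 0.0000
k=4: j=0 S=53.0182 intr=44.8818 cont=44.4870 V=44.8818[EX]; j=1 S=64.0056 intr=33.8944 cont=33.4996 V=33.8944[EX]; j=2 S=77.2700 intr=20.6300 cont=20.2352 V=20.6300[EX]; j=3 S=93.2833 intr=4.6167 cont=6.5005 V=6.5005[hold]; j=4 S=112.6151 intr=0.0000 cont=0.0000 V=0.0000[hold]  S*(4)=77.2700
k=3: j=0 S=58.2534 intr=39.6466 cont=39.2518 V=39.6466[EX]; j=1 S=70.3258 intr=27.5742 cont=27.1795 V=27.5742[EX]; j=2 S=84.8999 intr=13.0001 cont=13.5395 V=13.5395[hold]; j=3 S=102.4944 intr=0.0000 cont=3.2505 V=3.2505[hold]  S*(3)=70.3258
k=2: j=0 S=64.0056 intr=33.8944 cont=33.4996 V=33.8944[EX]; j=1 S=77.2700 intr=20.6300 cont=20.5028 V=20.6300[EX]; j=2 S=93.2833 intr=4.6167 cont=8.3823 V=8.3823[hold]  S*(2)=77.2700
k=1: j=0 S=70.3258 intr=27.5742 cont=27.1795 V=27.5742[EX]; j=1 S=84.8999 intr=13.0001 cont=14.4728 V=14.4728[hold]  S*(1)=70.3258
k=0: j=0 S=77.2700 intr=20.6300 cont=20.9656 V=20.9656[hold]  S*(0)=-

price = 20.9656
boundary = - 70.3258 77.2700 70.3258 77.2700
tree:
20.9656
27.5742 14.4728
33.8944 20.6300 8.3823
39.6466 27.5742 13.5395 3.2505
44.8818 33.8944 20.6300 6.5005 0.0000
49.6465 39.6466 27.5742 13.0001 0.0000 0.0000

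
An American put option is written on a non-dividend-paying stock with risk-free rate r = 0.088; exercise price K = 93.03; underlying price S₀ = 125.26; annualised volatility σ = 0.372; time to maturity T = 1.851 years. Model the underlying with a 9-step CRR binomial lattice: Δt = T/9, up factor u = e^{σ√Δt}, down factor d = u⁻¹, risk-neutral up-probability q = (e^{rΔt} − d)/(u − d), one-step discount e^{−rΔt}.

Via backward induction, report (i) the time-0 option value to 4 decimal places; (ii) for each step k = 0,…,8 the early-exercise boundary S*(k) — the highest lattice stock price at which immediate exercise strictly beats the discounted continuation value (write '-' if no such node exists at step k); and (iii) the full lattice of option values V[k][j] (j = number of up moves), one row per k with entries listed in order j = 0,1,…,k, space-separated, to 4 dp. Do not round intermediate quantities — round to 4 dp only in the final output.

Δt=0.20567, u=1.18377, d=0.84476, q=0.51180, disc=e^(-rΔt)=0.98206
k=9 terminal: V=max(K-S,0) → 65.5885 54.5759 39.1439 17.5189 0.0000 0.0000 0.0000 0.0000 0.0000 0.0000
k=8: j=0 S=32.4844 intr=60.5456 cont=58.8770 V=60.5456[EX]; j=1 S=45.5208 intr=47.5092 cont=45.8407 V=47.5092[EX]; j=2 S=63.7887 intr=29.2413 cont=27.5727 V=29.2413[EX]; j=3 S=89.3878 intr=3.6422 cont=8.3994 V=8.3994[hold]; j=4 S=125.2600 intr=0.0000 cont=0.0000 V=0.0000[hold]; j=5 S=175.5281 intr=0.0000 cont=0.0000 V=0.0000[hold]; j=6 S=245.9693 intr=0.0000 cont=0.0000 V=0.0000[hold]; j=7 S=344.6793 intr=0.0000 cont=0.0000 V=0.0000[hold]; j=8 S=483.0026 intr=0.0000 cont=0.0000 V=0.0000[hold]  S*(8)=63.7887
k=7: j=0 S=38.4541 intr=54.5759 cont=52.9073 V=54.5759[EX]; j=1 S=53.8861 intr=39.1439 cont=37.4753 V=39.1439[EX]; j=2 S=75.5111 intr=17.5189 cont=18.2413 V=18.2413[hold]; j=3 S=105.8145 intr=0.0000 cont=4.0271 V=4.0271[hold]; j=4 S=148.2790 intr=0.0000 cont=0.0000 V=0.0000[hold]; j=5 S=207.7848 intr=0.0000 cont=0.0000 V=0.0000[hold]; j=6 S=291.1710 intr=0.0000 cont=0.0000 V=0.0000[hold]; j=7 S=408.0208 intr=0.0000 cont=0.0000 V=0.0000[hold]  S*(7)=53.8861
k=6: j=0 S=45.5208 intr=47.5092 cont=45.8407 V=47.5092[EX]; j=1 S=63.7887 intr=29.2413 cont=27.9358 V=29.2413[EX]; j=2 S=89.3878 intr=3.6422 cont=10.7698 V=10.7698[hold]; j=3 S=125.2600 intr=0.0000 cont=1.9308 V=1.9308[hold]; j=4 S=175.5281 intr=0.0000 cont=0.0000 V=0.0000[hold]; j=5 S=245.9693 intr=0.0000 cont=0.0000 V=0.0000[hold]; j=6 S=344.6793 intr=0.0000 cont=0.0000 V=0.0000[hold]  S*(6)=63.7887
k=5: j=0 S=53.8861 intr=39.1439 cont=37.4753 V=39.1439[EX]; j=1 S=75.5111 intr=17.5189 cont=19.4327 V=19.4327[hold]; j=2 S=105.8145 intr=0.0000 cont=6.1340 V=6.1340[hold]; j=3 S=148.2790 intr=0.0000 cont=0.9257 V=0.9257[hold]; j=4 S=207.7848 intr=0.0000 cont=0.0000 V=0.0000[hold]; j=5 S=291.1710 intr=0.0000 cont=0.0000 V=0.0000[hold]  S*(5)=53.8861
k=4: j=0 S=63.7887 intr=29.2413 cont=28.5347 V=29.2413[EX]; j=1 S=89.3878 intr=3.6422 cont=12.4000 V=12.4000[hold]; j=2 S=125.2600 intr=0.0000 cont=3.4062 V=3.4062[hold]; j=3 S=175.5281 intr=0.0000 cont=0.4438 V=0.4438[hold]; j=4 S=245.9693 intr=0.0000 cont=0.0000 V=0.0000[hold]  S*(4)=63.7887
k=3: j=0 S=75.5111 intr=17.5189 cont=20.2521 V=20.2521[hold]; j=1 S=105.8145 intr=0.0000 cont=7.6572 V=7.6572[hold]; j=2 S=148.2790 intr=0.0000 cont=1.8562 V=1.8562[hold]; j=3 S=207.7848 intr=0.0000 cont=0.2128 V=0.2128[hold]  S*(3)=-
k=2: j=0 S=89.3878 intr=3.6422 cont=13.5584 V=13.5584[hold]; j=1 S=125.2600 intr=0.0000 cont=4.6041 V=4.6041[hold]; j=2 S=175.5281 intr=0.0000 cont=0.9969 V=0.9969[hold]  S*(2)=-
k=1: j=0 S=105.8145 intr=0.0000 cont=8.8147 V=8.8147[hold]; j=1 S=148.2790 intr=0.0000 cont=2.7085 V=2.7085[hold]  S*(1)=-
k=0: j=0 S=125.2600 intr=0.0000 cont=5.5875 V=5.5875[hold]  S*(0)=-

price = 5.5875
boundary = - - - - 63.7887 53.8861 63.7887 53.8861 63.7887
tree:
5.5875
8.8147 2.7085
13.5584 4.6041 0.9969
20.2521 7.6572 1.8562 0.2128
29.2413 12.4000 3.4062 0.4438 0.0000
39.1439 19.4327 6.1340 0.9257 0.0000 0.0000
47.5092 29.2413 10.7698 1.9308 0.0000 0.0000 0.0000
54.5759 39.1439 18.2413 4.0271 0.0000 0.0000 0.0000 0.0000
60.5456 47.5092 29.2413 8.3994 0.0000 0.0000 0.0000 0.0000 0.0000
65.5885 54.5759 39.1439 17.5189 0.0000 0.0000 0.0000 0.0000 0.0000 0.0000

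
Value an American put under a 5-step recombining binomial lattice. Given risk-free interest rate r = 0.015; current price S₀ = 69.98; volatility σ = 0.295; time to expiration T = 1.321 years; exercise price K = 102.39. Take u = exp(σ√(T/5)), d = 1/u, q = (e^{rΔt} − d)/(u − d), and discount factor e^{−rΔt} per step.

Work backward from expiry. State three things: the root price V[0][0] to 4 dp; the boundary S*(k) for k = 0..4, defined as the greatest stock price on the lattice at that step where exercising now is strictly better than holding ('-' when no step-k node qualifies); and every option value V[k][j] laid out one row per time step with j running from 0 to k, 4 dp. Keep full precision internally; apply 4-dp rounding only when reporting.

Δt=0.26420  u=1.16373  d=0.85931  q=0.47521  discount=0.99604
step 5 (expiry): payoffs max(K−S,0) = 69.6023 57.9866 42.2558 20.9521 0.0000 0.0000
step 4: (k=4,j=0): S=38.1561, (K−S)⁺=64.2339, hold=63.8290 ⇒ V=64.2339 exercise | (k=4,j=1): S=51.6736, (K−S)⁺=50.7164, hold=50.3114 ⇒ V=50.7164 exercise | (k=4,j=2): S=69.9800, (K−S)⁺=32.4100, hold=32.0050 ⇒ V=32.4100 exercise | (k=4,j=3): S=94.7718, (K−S)⁺=7.6182, hold=10.9520 ⇒ V=10.9520 continue | (k=4,j=4): S=128.3466, (K−S)⁺=0.0000, hold=0.0000 ⇒ V=0.0000 continue  boundary S*=69.9800
step 3: (k=3,j=0): S=44.4034, (K−S)⁺=57.9866, hold=57.5816 ⇒ V=57.9866 exercise | (k=3,j=1): S=60.1342, (K−S)⁺=42.2558, hold=41.8509 ⇒ V=42.2558 exercise | (k=3,j=2): S=81.4379, (K−S)⁺=20.9521, hold=22.1251 ⇒ V=22.1251 continue | (k=3,j=3): S=110.2889, (K−S)⁺=0.0000, hold=5.7248 ⇒ V=5.7248 continue  boundary S*=60.1342
step 2: (k=2,j=0): S=51.6736, (K−S)⁺=50.7164, hold=50.3114 ⇒ V=50.7164 exercise | (k=2,j=1): S=69.9800, (K−S)⁺=32.4100, hold=32.5603 ⇒ V=32.5603 continue | (k=2,j=2): S=94.7718, (K−S)⁺=7.6182, hold=14.2749 ⇒ V=14.2749 continue  boundary S*=51.6736
step 1: (k=1,j=0): S=60.1342, (K−S)⁺=42.2558, hold=41.9220 ⇒ V=42.2558 exercise | (k=1,j=1): S=81.4379, (K−S)⁺=20.9521, hold=23.7765 ⇒ V=23.7765 continue  boundary S*=60.1342
step 0: (k=0,j=0): S=69.9800, (K−S)⁺=32.4100, hold=33.3419 ⇒ V=33.3419 continue  boundary S*=-

price = 33.3419
boundary = - 60.1342 51.6736 60.1342 69.9800
tree:
33.3419
42.2558 23.7765
50.7164 32.5603 14.2749
57.9866 42.2558 22.1251 5.7248
64.2339 50.7164 32.4100 10.9520 0.0000
69.6023 57.9866 42.2558 20.9521 0.0000 0.0000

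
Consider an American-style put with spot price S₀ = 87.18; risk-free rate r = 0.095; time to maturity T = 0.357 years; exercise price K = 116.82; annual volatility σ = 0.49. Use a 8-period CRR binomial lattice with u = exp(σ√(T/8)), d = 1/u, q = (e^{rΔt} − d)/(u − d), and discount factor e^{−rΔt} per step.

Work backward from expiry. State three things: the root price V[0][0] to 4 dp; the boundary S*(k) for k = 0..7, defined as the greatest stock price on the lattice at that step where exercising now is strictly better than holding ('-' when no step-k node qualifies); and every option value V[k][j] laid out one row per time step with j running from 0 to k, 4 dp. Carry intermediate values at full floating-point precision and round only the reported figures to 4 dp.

price = 30.4740
boundary = - 78.6073 70.8775 78.6073 87.1800 78.6073 87.1800 96.6876
tree:
30.4740
38.2127 22.8290
45.9425 30.0444 15.6531
52.9121 38.2127 21.9568 9.3469
59.1964 45.9425 29.6400 14.2955 4.3711
64.8627 52.9121 38.2127 21.0763 7.4902 1.2219
69.9719 59.1964 45.9425 29.6400 12.5077 2.4280 0.0000
74.5786 64.8627 52.9121 38.2127 20.1324 4.8249 0.0000 0.0000
78.7324 69.9719 59.1964 45.9425 29.6400 9.5878 0.0000 0.0000 0.0000

params: Δt=0.04462 u=1.10906 d=0.90167 q=0.49463 e^(-rΔt)=0.99577
t_8 payoffs: 78.7324 69.9719 59.1964 45.9425 29.6400 9.5878 0.0000 0.0000 0.0000
t_7: node(7,0) S=42.2414 payoff=74.5786 vs cont=74.0844 → 74.5786 [stop]  node(7,1) S=51.9573 payoff=64.8627 vs cont=64.3685 → 64.8627 [stop]  node(7,2) S=63.9079 payoff=52.9121 vs cont=52.4179 → 52.9121 [stop]  node(7,3) S=78.6073 payoff=38.2127 vs cont=37.7185 → 38.2127 [stop]  node(7,4) S=96.6876 payoff=20.1324 vs cont=19.6382 → 20.1324 [stop]  node(7,5) S=118.9267 payoff=0.0000 vs cont=4.8249 → 4.8249 [wait]  node(7,6) S=146.2808 payoff=0.0000 vs cont=0.0000 → 0.0000 [wait]  node(7,7) S=179.9267 payoff=0.0000 vs cont=0.0000 → 0.0000 [wait]  ⇒ S*(7)=96.6876
t_6: node(6,0) S=46.8481 payoff=69.9719 vs cont=69.4777 → 69.9719 [stop]  node(6,1) S=57.6236 payoff=59.1964 vs cont=58.7022 → 59.1964 [stop]  node(6,2) S=70.8775 payoff=45.9425 vs cont=45.4483 → 45.9425 [stop]  node(6,3) S=87.1800 payoff=29.6400 vs cont=29.1458 → 29.6400 [stop]  node(6,4) S=107.2322 payoff=9.5878 vs cont=12.5077 → 12.5077 [wait]  node(6,5) S=131.8965 payoff=0.0000 vs cont=2.4280 → 2.4280 [wait]  node(6,6) S=162.2339 payoff=0.0000 vs cont=0.0000 → 0.0000 [wait]  ⇒ S*(6)=87.1800
t_5: node(5,0) S=51.9573 payoff=64.8627 vs cont=64.3685 → 64.8627 [stop]  node(5,1) S=63.9079 payoff=52.9121 vs cont=52.4179 → 52.9121 [stop]  node(5,2) S=78.6073 payoff=38.2127 vs cont=37.7185 → 38.2127 [stop]  node(5,3) S=96.6876 payoff=20.1324 vs cont=21.0763 → 21.0763 [wait]  node(5,4) S=118.9267 payoff=0.0000 vs cont=7.4902 → 7.4902 [wait]  node(5,5) S=146.2808 payoff=0.0000 vs cont=1.2219 → 1.2219 [wait]  ⇒ S*(5)=78.6073
t_4: node(4,0) S=57.6236 payoff=59.1964 vs cont=58.7022 → 59.1964 [stop]  node(4,1) S=70.8775 payoff=45.9425 vs cont=45.4483 → 45.9425 [stop]  node(4,2) S=87.1800 payoff=29.6400 vs cont=29.6107 → 29.6400 [stop]  node(4,3) S=107.2322 payoff=9.5878 vs cont=14.2955 → 14.2955 [wait]  node(4,4) S=131.8965 payoff=0.0000 vs cont=4.3711 → 4.3711 [wait]  ⇒ S*(4)=87.1800
t_3: node(3,0) S=63.9079 payoff=52.9121 vs cont=52.4179 → 52.9121 [stop]  node(3,1) S=78.6073 payoff=38.2127 vs cont=37.7185 → 38.2127 [stop]  node(3,2) S=96.6876 payoff=20.1324 vs cont=21.9568 → 21.9568 [wait]  node(3,3) S=118.9267 payoff=0.0000 vs cont=9.3469 → 9.3469 [wait]  ⇒ S*(3)=78.6073
t_2: node(2,0) S=70.8775 payoff=45.9425 vs cont=45.4483 → 45.9425 [stop]  node(2,1) S=87.1800 payoff=29.6400 vs cont=30.0444 → 30.0444 [wait]  node(2,2) S=107.2322 payoff=9.5878 vs cont=15.6531 → 15.6531 [wait]  ⇒ S*(2)=70.8775
t_1: node(1,0) S=78.6073 payoff=38.2127 vs cont=37.9177 → 38.2127 [stop]  node(1,1) S=96.6876 payoff=20.1324 vs cont=22.8290 → 22.8290 [wait]  ⇒ S*(1)=78.6073
t_0: node(0,0) S=87.1800 payoff=29.6400 vs cont=30.4740 → 30.4740 [wait]  ⇒ S*(0)=-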